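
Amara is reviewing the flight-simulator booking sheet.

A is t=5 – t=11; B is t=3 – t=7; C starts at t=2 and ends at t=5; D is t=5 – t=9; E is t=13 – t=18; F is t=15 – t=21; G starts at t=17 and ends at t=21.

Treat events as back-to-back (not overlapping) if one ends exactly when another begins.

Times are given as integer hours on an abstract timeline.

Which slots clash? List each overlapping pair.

Sorted by start: C, B, A, D, E, F, G.
B starts before C ends → C and B overlap.
A starts exactly when C ends (back-to-back, no overlap); C is clear from here.
A starts before B ends → B and A overlap.
D starts before B ends → B and D overlap.
E starts after B ends; B is clear from here.
D starts before A ends → A and D overlap.
E starts after A ends; A is clear from here.
E starts after D ends; D is clear from here.
F starts before E ends → E and F overlap.
G starts before E ends → E and G overlap.
G starts before F ends → F and G overlap.

A & B, A & D, B & C, B & D, E & F, E & G, F & G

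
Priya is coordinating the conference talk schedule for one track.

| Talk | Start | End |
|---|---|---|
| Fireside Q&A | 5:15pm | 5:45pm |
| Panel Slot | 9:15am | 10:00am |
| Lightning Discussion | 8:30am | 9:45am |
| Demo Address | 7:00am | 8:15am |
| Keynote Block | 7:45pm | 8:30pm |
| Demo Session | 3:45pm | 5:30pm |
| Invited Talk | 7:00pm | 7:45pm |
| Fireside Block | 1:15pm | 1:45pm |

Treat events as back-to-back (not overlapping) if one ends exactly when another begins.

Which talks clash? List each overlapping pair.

Sorted by start: Demo Address, Lightning Discussion, Panel Slot, Fireside Block, Demo Session, Fireside Q&A, Invited Talk, Keynote Block.
Lightning Discussion starts after Demo Address ends — done with Demo Address.
Panel Slot starts before Lightning Discussion ends → Lightning Discussion and Panel Slot overlap.
Fireside Block starts after Lightning Discussion ends — done with Lightning Discussion.
Fireside Block starts after Panel Slot ends — done with Panel Slot.
Demo Session starts after Fireside Block ends — done with Fireside Block.
Fireside Q&A starts before Demo Session ends → Demo Session and Fireside Q&A overlap.
Invited Talk starts after Demo Session ends — done with Demo Session.
Invited Talk starts after Fireside Q&A ends — done with Fireside Q&A.
Keynote Block starts exactly when Invited Talk ends (back-to-back, no overlap).

Demo Session & Fireside Q&A, Lightning Discussion & Panel Slot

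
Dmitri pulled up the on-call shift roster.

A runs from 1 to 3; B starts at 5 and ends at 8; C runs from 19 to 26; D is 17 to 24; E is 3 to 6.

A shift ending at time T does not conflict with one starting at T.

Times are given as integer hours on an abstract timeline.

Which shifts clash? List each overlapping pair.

Sorted by start: A, E, B, D, C.
E starts exactly when A ends (back-to-back, no overlap), so nothing later overlaps A either.
B starts before E ends → E and B overlap.
D starts after E ends, so nothing later overlaps E either.
D starts after B ends, so nothing later overlaps B either.
C starts before D ends → D and C overlap.

B & E, C & D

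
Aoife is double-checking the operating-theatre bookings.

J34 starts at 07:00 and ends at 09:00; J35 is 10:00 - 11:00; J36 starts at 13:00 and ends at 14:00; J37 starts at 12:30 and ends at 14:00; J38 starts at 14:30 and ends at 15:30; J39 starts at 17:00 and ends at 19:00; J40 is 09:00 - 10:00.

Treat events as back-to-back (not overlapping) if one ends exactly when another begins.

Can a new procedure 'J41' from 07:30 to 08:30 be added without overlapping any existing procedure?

J34: starts 07:00 before J41 ends 08:30, and ends 09:00 after J41 starts 07:30 → overlap.
J40: starts 09:00 at or after J41 ends 08:30 → clear.
J35: starts 10:00 at or after J41 ends 08:30 → clear.
J37: starts 12:30 at or after J41 ends 08:30 → clear.
J36: starts 13:00 at or after J41 ends 08:30 → clear.
J38: starts 14:30 at or after J41 ends 08:30 → clear.
J39: starts 17:00 at or after J41 ends 08:30 → clear.
J41 overlaps J34.

No — it overlaps J34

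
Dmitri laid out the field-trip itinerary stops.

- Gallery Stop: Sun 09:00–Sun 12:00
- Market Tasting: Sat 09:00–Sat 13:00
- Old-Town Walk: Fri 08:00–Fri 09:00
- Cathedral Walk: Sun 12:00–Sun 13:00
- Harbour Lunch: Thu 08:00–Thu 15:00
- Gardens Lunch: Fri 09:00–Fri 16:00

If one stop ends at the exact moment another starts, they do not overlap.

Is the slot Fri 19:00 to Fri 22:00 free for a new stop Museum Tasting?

Yes — the slot is free

Harbour Lunch: ends Thu 15:00 at or before Museum Tasting starts Fri 19:00 → clear.
Old-Town Walk: ends Fri 09:00 at or before Museum Tasting starts Fri 19:00 → clear.
Gardens Lunch: ends Fri 16:00 at or before Museum Tasting starts Fri 19:00 → clear.
Market Tasting: starts Sat 09:00 at or after Museum Tasting ends Fri 22:00 → clear.
Gallery Stop: starts Sun 09:00 at or after Museum Tasting ends Fri 22:00 → clear.
Cathedral Walk: starts Sun 12:00 at or after Museum Tasting ends Fri 22:00 → clear.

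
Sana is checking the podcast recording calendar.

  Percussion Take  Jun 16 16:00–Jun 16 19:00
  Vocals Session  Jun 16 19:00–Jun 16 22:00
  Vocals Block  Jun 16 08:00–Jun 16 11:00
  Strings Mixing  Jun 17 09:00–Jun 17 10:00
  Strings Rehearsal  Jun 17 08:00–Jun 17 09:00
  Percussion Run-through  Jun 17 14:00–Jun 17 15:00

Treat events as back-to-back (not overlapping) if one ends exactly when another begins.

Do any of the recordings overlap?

Sorted by start: Vocals Block, Percussion Take, Vocals Session, Strings Rehearsal, Strings Mixing, Percussion Run-through.
Percussion Take starts after Vocals Block ends; Vocals Block is clear from here.
Vocals Session starts exactly when Percussion Take ends (back-to-back, no overlap); Percussion Take is clear from here.
Strings Rehearsal starts after Vocals Session ends; Vocals Session is clear from here.
Strings Mixing starts exactly when Strings Rehearsal ends (back-to-back, no overlap); Strings Rehearsal is clear from here.
Percussion Run-through starts after Strings Mixing ends.
Every pair is clear; the schedule has no overlaps.

No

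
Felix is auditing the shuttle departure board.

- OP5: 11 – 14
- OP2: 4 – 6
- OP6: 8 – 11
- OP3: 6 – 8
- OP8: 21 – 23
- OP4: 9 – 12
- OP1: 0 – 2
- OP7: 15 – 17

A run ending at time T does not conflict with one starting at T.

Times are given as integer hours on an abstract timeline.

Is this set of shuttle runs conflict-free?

Check each pair: they overlap iff neither finishes before the other starts.
Sorted by start: OP1, OP2, OP3, OP6, OP4, OP5, OP7, OP8.
OP2 starts after OP1 ends, so nothing later overlaps OP1 either.
OP3 starts exactly when OP2 ends (back-to-back, no overlap), so nothing later overlaps OP2 either.
OP6 starts exactly when OP3 ends (back-to-back, no overlap), so nothing later overlaps OP3 either.
OP4 starts before OP6 ends → OP6 and OP4 overlap.
That's a conflict, so the schedule is not conflict-free.

No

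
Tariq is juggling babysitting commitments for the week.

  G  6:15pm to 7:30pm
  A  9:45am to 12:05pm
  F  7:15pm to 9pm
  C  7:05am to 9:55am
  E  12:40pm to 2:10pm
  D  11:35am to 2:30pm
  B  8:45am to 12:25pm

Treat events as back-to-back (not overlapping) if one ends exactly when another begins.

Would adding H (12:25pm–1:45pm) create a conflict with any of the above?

C: ends 9:55am at or before H starts 12:25pm → clear.
B: ends 12:25pm at or before H starts 12:25pm → clear.
A: ends 12:05pm at or before H starts 12:25pm → clear.
D: starts 11:35am before H ends 1:45pm, and ends 2:30pm after H starts 12:25pm → overlap.
E: starts 12:40pm before H ends 1:45pm, and ends 2:10pm after H starts 12:25pm → overlap.
G: starts 6:15pm at or after H ends 1:45pm → clear.
F: starts 7:15pm at or after H ends 1:45pm → clear.
H overlaps D, E.

Yes — it overlaps D, E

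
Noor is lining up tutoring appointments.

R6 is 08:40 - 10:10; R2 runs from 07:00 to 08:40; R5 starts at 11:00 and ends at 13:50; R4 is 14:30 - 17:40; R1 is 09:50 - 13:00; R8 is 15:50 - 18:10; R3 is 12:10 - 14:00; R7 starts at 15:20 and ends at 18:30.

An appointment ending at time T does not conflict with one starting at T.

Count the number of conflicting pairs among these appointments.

Sorted by start: R2, R6, R1, R5, R3, R4, R7, R8.
R6 starts exactly when R2 ends (back-to-back, no overlap); R2 is clear from here.
R1 starts before R6 ends → R6 and R1 overlap.
R5 starts after R6 ends; R6 is clear from here.
R5 starts before R1 ends → R1 and R5 overlap.
R3 starts before R1 ends → R1 and R3 overlap.
R4 starts after R1 ends; R1 is clear from here.
R3 starts before R5 ends → R5 and R3 overlap.
R4 starts after R5 ends; R5 is clear from here.
R4 starts after R3 ends; R3 is clear from here.
R7 starts before R4 ends → R4 and R7 overlap.
R8 starts before R4 ends → R4 and R8 overlap.
R8 starts before R7 ends → R7 and R8 overlap.
Overlapping pairs: R1 & R3, R1 & R5, R1 & R6, R3 & R5, R4 & R7, R4 & R8, R7 & R8 — 7 in total.

7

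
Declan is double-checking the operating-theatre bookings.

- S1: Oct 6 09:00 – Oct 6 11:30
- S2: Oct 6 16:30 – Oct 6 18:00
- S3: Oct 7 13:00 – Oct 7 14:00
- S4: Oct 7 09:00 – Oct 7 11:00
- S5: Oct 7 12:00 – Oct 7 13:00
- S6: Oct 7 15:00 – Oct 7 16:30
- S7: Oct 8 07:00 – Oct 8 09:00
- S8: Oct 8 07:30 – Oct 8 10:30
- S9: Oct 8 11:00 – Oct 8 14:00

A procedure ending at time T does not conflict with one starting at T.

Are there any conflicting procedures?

Yes

Sorted by start: S1, S2, S4, S5, S3, S6, S7, S8, S9.
S2 starts after S1 ends, so nothing later overlaps S1 either.
S4 starts after S2 ends, so nothing later overlaps S2 either.
S5 starts after S4 ends, so nothing later overlaps S4 either.
S3 starts exactly when S5 ends (back-to-back, no overlap), so nothing later overlaps S5 either.
S6 starts after S3 ends, so nothing later overlaps S3 either.
S7 starts after S6 ends, so nothing later overlaps S6 either.
S8 starts before S7 ends → S7 and S8 overlap.
That's a conflict, so the schedule is not conflict-free.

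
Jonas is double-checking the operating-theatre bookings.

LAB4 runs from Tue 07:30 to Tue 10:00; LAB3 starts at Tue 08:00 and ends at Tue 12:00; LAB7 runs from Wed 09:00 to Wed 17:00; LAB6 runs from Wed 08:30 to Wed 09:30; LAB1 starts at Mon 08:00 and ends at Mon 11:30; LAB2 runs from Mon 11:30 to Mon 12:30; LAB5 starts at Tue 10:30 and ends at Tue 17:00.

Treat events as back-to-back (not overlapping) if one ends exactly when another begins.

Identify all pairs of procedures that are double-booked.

Sorted by start: LAB1, LAB2, LAB4, LAB3, LAB5, LAB6, LAB7.
LAB2 starts exactly when LAB1 ends (back-to-back, no overlap), so nothing later overlaps LAB1 either.
LAB4 starts after LAB2 ends, so nothing later overlaps LAB2 either.
LAB3 starts before LAB4 ends → LAB4 and LAB3 overlap.
LAB5 starts after LAB4 ends, so nothing later overlaps LAB4 either.
LAB5 starts before LAB3 ends → LAB3 and LAB5 overlap.
LAB6 starts after LAB3 ends, so nothing later overlaps LAB3 either.
LAB6 starts after LAB5 ends, so nothing later overlaps LAB5 either.
LAB7 starts before LAB6 ends → LAB6 and LAB7 overlap.

LAB3 & LAB4, LAB3 & LAB5, LAB6 & LAB7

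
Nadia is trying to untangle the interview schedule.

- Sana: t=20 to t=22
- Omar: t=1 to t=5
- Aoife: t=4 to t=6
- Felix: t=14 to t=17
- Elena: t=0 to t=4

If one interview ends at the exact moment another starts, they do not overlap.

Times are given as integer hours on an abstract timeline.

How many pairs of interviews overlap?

Check each pair: they overlap iff neither finishes before the other starts.
Sorted by start: Elena, Omar, Aoife, Felix, Sana.
Omar starts before Elena ends → Elena and Omar overlap.
Aoife starts exactly when Elena ends (back-to-back, no overlap), so nothing later overlaps Elena either.
Aoife starts before Omar ends → Omar and Aoife overlap.
Felix starts after Omar ends, so nothing later overlaps Omar either.
Felix starts after Aoife ends, so nothing later overlaps Aoife either.
Sana starts after Felix ends.
Overlapping pairs: Aoife & Omar, Elena & Omar — 2 in total.

2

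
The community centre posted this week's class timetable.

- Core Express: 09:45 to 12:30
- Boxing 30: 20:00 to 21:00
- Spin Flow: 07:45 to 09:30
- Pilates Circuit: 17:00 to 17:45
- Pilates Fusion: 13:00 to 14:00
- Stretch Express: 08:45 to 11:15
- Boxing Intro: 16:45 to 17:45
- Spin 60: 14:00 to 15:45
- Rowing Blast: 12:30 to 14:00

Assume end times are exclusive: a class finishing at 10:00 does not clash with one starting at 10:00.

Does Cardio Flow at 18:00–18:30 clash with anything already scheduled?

No — it doesn't clash with anything

Spin Flow: ends 09:30 at or before Cardio Flow starts 18:00 → clear.
Stretch Express: ends 11:15 at or before Cardio Flow starts 18:00 → clear.
Core Express: ends 12:30 at or before Cardio Flow starts 18:00 → clear.
Rowing Blast: ends 14:00 at or before Cardio Flow starts 18:00 → clear.
Pilates Fusion: ends 14:00 at or before Cardio Flow starts 18:00 → clear.
Spin 60: ends 15:45 at or before Cardio Flow starts 18:00 → clear.
Boxing Intro: ends 17:45 at or before Cardio Flow starts 18:00 → clear.
Pilates Circuit: ends 17:45 at or before Cardio Flow starts 18:00 → clear.
Boxing 30: starts 20:00 at or after Cardio Flow ends 18:30 → clear.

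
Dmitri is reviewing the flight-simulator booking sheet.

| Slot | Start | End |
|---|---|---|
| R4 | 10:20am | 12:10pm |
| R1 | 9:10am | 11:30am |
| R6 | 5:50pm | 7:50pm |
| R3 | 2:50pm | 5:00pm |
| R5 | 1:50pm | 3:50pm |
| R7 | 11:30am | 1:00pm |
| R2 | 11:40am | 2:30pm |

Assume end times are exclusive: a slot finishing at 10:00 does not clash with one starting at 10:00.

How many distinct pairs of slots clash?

Sorted by start: R1, R4, R7, R2, R5, R3, R6.
R4 starts before R1 ends → R1 and R4 overlap.
R7 starts exactly when R1 ends (back-to-back, no overlap), so nothing later overlaps R1 either.
R7 starts before R4 ends → R4 and R7 overlap.
R2 starts before R4 ends → R4 and R2 overlap.
R5 starts after R4 ends, so nothing later overlaps R4 either.
R2 starts before R7 ends → R7 and R2 overlap.
R5 starts after R7 ends, so nothing later overlaps R7 either.
R5 starts before R2 ends → R2 and R5 overlap.
R3 starts after R2 ends, so nothing later overlaps R2 either.
R3 starts before R5 ends → R5 and R3 overlap.
R6 starts after R5 ends.
R6 starts after R3 ends.
Overlapping pairs: R1 & R4, R2 & R4, R2 & R5, R2 & R7, R3 & R5, R4 & R7 — 6 in total.

6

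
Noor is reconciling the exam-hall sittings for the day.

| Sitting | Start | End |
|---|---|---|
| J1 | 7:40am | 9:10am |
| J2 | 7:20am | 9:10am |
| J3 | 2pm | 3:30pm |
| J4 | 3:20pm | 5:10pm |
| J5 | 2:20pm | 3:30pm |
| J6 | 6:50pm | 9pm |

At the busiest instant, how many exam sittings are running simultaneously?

Walk through starts and ends in time order (an end at T is processed before a start at T):
7:20am start J2 → 1
7:40am start J1 → 2
9:10am end J1 → 1
9:10am end J2 → 0
2pm start J3 → 1
2:20pm start J5 → 2
3:20pm start J4 → 3
3:30pm end J3 → 2
3:30pm end J5 → 1
5:10pm end J4 → 0
6:50pm start J6 → 1
9pm end J6 → 0
Peak is 3, at 3:20pm (J3, J4, J5).

3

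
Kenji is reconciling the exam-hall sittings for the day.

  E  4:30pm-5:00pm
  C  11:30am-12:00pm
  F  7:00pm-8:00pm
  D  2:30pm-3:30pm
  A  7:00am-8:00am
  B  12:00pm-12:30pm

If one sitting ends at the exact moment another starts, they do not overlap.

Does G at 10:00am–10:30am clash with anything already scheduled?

No — it doesn't clash with anything

A: ends 8:00am at or before G starts 10:00am → clear.
C: starts 11:30am at or after G ends 10:30am → clear.
B: starts 12:00pm at or after G ends 10:30am → clear.
D: starts 2:30pm at or after G ends 10:30am → clear.
E: starts 4:30pm at or after G ends 10:30am → clear.
F: starts 7:00pm at or after G ends 10:30am → clear.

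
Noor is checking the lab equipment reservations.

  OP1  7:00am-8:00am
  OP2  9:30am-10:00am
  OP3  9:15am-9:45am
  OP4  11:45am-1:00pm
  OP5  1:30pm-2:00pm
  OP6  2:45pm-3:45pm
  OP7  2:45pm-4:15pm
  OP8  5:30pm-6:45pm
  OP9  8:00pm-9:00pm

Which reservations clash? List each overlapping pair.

OP2 & OP3, OP6 & OP7

Check each pair: they overlap iff neither finishes before the other starts.
Sorted by start: OP1, OP3, OP2, OP4, OP5, OP6, OP7, OP8, OP9.
OP3 starts after OP1 ends, so OP1 has no further overlaps.
OP2 starts before OP3 ends → OP3 and OP2 overlap.
OP4 starts after OP3 ends, so OP3 has no further overlaps.
OP4 starts after OP2 ends, so OP2 has no further overlaps.
OP5 starts after OP4 ends, so OP4 has no further overlaps.
OP6 starts after OP5 ends, so OP5 has no further overlaps.
OP7 starts before OP6 ends → OP6 and OP7 overlap.
OP8 starts after OP6 ends, so OP6 has no further overlaps.
OP8 starts after OP7 ends, so OP7 has no further overlaps.
OP9 starts after OP8 ends.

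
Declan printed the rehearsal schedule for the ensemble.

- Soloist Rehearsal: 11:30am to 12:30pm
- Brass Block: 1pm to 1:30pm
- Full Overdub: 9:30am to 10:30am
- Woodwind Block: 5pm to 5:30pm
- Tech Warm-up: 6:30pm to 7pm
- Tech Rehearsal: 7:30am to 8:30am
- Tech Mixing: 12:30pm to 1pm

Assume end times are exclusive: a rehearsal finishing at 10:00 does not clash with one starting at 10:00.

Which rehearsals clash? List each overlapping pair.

Check each pair: they overlap iff neither finishes before the other starts.
Sorted by start: Tech Rehearsal, Full Overdub, Soloist Rehearsal, Tech Mixing, Brass Block, Woodwind Block, Tech Warm-up.
Full Overdub starts after Tech Rehearsal ends — done with Tech Rehearsal.
Soloist Rehearsal starts after Full Overdub ends — done with Full Overdub.
Tech Mixing starts exactly when Soloist Rehearsal ends (back-to-back, no overlap) — done with Soloist Rehearsal.
Brass Block starts exactly when Tech Mixing ends (back-to-back, no overlap) — done with Tech Mixing.
Woodwind Block starts after Brass Block ends — done with Brass Block.
Tech Warm-up starts after Woodwind Block ends.

no overlapping pairs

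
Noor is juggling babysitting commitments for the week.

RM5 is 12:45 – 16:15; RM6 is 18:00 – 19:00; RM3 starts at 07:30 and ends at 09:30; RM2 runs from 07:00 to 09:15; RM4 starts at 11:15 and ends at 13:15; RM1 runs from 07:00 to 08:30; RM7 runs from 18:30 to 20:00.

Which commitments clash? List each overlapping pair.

RM1 & RM2, RM1 & RM3, RM2 & RM3, RM4 & RM5, RM6 & RM7

Sorted by start: RM1, RM2, RM3, RM4, RM5, RM6, RM7.
RM2 starts before RM1 ends → RM1 and RM2 overlap.
RM3 starts before RM1 ends → RM1 and RM3 overlap.
RM4 starts after RM1 ends, so nothing later overlaps RM1 either.
RM3 starts before RM2 ends → RM2 and RM3 overlap.
RM4 starts after RM2 ends, so nothing later overlaps RM2 either.
RM4 starts after RM3 ends, so nothing later overlaps RM3 either.
RM5 starts before RM4 ends → RM4 and RM5 overlap.
RM6 starts after RM4 ends, so nothing later overlaps RM4 either.
RM6 starts after RM5 ends, so nothing later overlaps RM5 either.
RM7 starts before RM6 ends → RM6 and RM7 overlap.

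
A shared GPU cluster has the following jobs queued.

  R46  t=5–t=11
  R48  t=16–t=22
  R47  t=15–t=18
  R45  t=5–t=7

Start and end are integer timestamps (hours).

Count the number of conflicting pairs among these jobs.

Two intervals overlap when each starts before the other ends.
Sorted by start: R45, R46, R47, R48.
R46 starts before R45 ends → R45 and R46 overlap.
R47 starts after R45 ends, so R45 has no further overlaps.
R47 starts after R46 ends, so R46 has no further overlaps.
R48 starts before R47 ends → R47 and R48 overlap.
Overlapping pairs: R45 & R46, R47 & R48 — 2 in total.

2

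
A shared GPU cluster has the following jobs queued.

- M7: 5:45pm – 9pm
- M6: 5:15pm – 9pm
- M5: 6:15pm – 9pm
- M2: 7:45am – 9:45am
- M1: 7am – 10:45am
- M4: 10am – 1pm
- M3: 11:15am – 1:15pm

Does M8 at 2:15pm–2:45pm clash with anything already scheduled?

No — it doesn't clash with anything

M1: ends 10:45am at or before M8 starts 2:15pm → clear.
M2: ends 9:45am at or before M8 starts 2:15pm → clear.
M4: ends 1pm at or before M8 starts 2:15pm → clear.
M3: ends 1:15pm at or before M8 starts 2:15pm → clear.
M6: starts 5:15pm at or after M8 ends 2:45pm → clear.
M7: starts 5:45pm at or after M8 ends 2:45pm → clear.
M5: starts 6:15pm at or after M8 ends 2:45pm → clear.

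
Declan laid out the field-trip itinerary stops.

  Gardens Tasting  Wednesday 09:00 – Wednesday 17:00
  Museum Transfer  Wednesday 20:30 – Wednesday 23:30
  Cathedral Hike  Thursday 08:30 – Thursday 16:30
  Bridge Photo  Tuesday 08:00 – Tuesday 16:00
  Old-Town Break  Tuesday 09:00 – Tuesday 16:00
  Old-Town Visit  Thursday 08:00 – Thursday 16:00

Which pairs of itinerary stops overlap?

Bridge Photo & Old-Town Break, Cathedral Hike & Old-Town Visit

Sorted by start: Bridge Photo, Old-Town Break, Gardens Tasting, Museum Transfer, Old-Town Visit, Cathedral Hike.
Old-Town Break starts before Bridge Photo ends → Bridge Photo and Old-Town Break overlap.
Gardens Tasting starts after Bridge Photo ends; Bridge Photo is clear from here.
Gardens Tasting starts after Old-Town Break ends; Old-Town Break is clear from here.
Museum Transfer starts after Gardens Tasting ends; Gardens Tasting is clear from here.
Old-Town Visit starts after Museum Transfer ends; Museum Transfer is clear from here.
Cathedral Hike starts before Old-Town Visit ends → Old-Town Visit and Cathedral Hike overlap.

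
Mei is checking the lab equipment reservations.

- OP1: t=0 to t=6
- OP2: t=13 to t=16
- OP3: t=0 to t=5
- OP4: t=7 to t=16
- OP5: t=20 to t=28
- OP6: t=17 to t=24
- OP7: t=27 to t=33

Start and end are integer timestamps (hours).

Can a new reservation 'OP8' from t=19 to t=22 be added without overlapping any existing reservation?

No — it overlaps OP5, OP6

OP1: ends t=6 at or before OP8 starts t=19 → clear.
OP3: ends t=5 at or before OP8 starts t=19 → clear.
OP4: ends t=16 at or before OP8 starts t=19 → clear.
OP2: ends t=16 at or before OP8 starts t=19 → clear.
OP6: starts t=17 before OP8 ends t=22, and ends t=24 after OP8 starts t=19 → overlap.
OP5: starts t=20 before OP8 ends t=22, and ends t=28 after OP8 starts t=19 → overlap.
OP7: starts t=27 at or after OP8 ends t=22 → clear.
OP8 overlaps OP5, OP6.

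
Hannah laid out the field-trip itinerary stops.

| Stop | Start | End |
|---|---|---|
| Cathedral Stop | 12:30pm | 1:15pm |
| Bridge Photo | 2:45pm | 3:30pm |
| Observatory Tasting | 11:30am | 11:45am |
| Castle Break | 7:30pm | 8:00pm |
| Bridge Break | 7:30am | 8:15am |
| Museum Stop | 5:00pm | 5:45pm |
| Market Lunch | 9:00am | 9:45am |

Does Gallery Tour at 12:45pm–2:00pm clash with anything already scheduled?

Bridge Break: ends 8:15am at or before Gallery Tour starts 12:45pm → clear.
Market Lunch: ends 9:45am at or before Gallery Tour starts 12:45pm → clear.
Observatory Tasting: ends 11:45am at or before Gallery Tour starts 12:45pm → clear.
Cathedral Stop: starts 12:30pm before Gallery Tour ends 2:00pm, and ends 1:15pm after Gallery Tour starts 12:45pm → overlap.
Bridge Photo: starts 2:45pm at or after Gallery Tour ends 2:00pm → clear.
Museum Stop: starts 5:00pm at or after Gallery Tour ends 2:00pm → clear.
Castle Break: starts 7:30pm at or after Gallery Tour ends 2:00pm → clear.
Gallery Tour overlaps Cathedral Stop.

Yes — it overlaps Cathedral Stop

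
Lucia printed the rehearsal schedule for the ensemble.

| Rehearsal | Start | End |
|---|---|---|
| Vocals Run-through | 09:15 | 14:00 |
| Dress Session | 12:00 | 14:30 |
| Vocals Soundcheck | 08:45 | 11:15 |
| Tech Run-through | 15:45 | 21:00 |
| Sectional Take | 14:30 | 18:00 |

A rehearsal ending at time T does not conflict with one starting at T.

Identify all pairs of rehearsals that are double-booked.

Sorted by start: Vocals Soundcheck, Vocals Run-through, Dress Session, Sectional Take, Tech Run-through.
Vocals Run-through starts before Vocals Soundcheck ends → Vocals Soundcheck and Vocals Run-through overlap.
Dress Session starts after Vocals Soundcheck ends; Vocals Soundcheck is clear from here.
Dress Session starts before Vocals Run-through ends → Vocals Run-through and Dress Session overlap.
Sectional Take starts after Vocals Run-through ends; Vocals Run-through is clear from here.
Sectional Take starts exactly when Dress Session ends (back-to-back, no overlap); Dress Session is clear from here.
Tech Run-through starts before Sectional Take ends → Sectional Take and Tech Run-through overlap.

Dress Session & Vocals Run-through, Sectional Take & Tech Run-through, Vocals Run-through & Vocals Soundcheck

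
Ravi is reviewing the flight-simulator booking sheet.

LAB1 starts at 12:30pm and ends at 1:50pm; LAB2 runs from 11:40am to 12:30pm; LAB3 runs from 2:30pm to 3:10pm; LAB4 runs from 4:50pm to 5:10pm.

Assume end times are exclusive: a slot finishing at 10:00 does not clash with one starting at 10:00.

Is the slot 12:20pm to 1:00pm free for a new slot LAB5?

LAB2: starts 11:40am before LAB5 ends 1:00pm, and ends 12:30pm after LAB5 starts 12:20pm → overlap.
LAB1: starts 12:30pm before LAB5 ends 1:00pm, and ends 1:50pm after LAB5 starts 12:20pm → overlap.
LAB3: starts 2:30pm at or after LAB5 ends 1:00pm → clear.
LAB4: starts 4:50pm at or after LAB5 ends 1:00pm → clear.
LAB5 overlaps LAB1, LAB2.

No — it overlaps LAB1, LAB2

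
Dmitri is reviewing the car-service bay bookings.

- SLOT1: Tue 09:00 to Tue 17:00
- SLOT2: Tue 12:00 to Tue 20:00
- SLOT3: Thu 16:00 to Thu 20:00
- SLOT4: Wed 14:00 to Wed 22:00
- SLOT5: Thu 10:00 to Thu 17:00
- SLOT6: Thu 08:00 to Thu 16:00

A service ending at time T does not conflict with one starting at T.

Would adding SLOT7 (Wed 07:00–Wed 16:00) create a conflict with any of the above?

Yes — it overlaps SLOT4

SLOT1: ends Tue 17:00 at or before SLOT7 starts Wed 07:00 → clear.
SLOT2: ends Tue 20:00 at or before SLOT7 starts Wed 07:00 → clear.
SLOT4: starts Wed 14:00 before SLOT7 ends Wed 16:00, and ends Wed 22:00 after SLOT7 starts Wed 07:00 → overlap.
SLOT6: starts Thu 08:00 at or after SLOT7 ends Wed 16:00 → clear.
SLOT5: starts Thu 10:00 at or after SLOT7 ends Wed 16:00 → clear.
SLOT3: starts Thu 16:00 at or after SLOT7 ends Wed 16:00 → clear.
SLOT7 overlaps SLOT4.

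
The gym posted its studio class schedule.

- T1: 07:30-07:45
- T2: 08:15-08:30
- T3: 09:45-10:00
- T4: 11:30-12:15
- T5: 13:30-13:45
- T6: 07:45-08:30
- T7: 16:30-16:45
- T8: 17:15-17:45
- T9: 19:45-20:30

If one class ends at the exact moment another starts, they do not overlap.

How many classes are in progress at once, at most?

2

Sweep the timeline, counting +1 at each start and −1 at each end (ends before starts at a tie):
07:30 start T1 → 1
07:45 end T1 → 0
07:45 start T6 → 1
08:15 start T2 → 2
08:30 end T2 → 1
08:30 end T6 → 0
09:45 start T3 → 1
10:00 end T3 → 0
11:30 start T4 → 1
12:15 end T4 → 0
13:30 start T5 → 1
13:45 end T5 → 0
16:30 start T7 → 1
16:45 end T7 → 0
17:15 start T8 → 1
17:45 end T8 → 0
19:45 start T9 → 1
20:30 end T9 → 0
Peak is 2, at 08:15 (T2, T6).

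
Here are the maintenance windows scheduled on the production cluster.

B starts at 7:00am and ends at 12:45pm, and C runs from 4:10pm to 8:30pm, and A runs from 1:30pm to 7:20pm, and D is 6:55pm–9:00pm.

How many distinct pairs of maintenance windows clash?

Sorted by start: B, A, C, D.
A starts after B ends, so B has no further overlaps.
C starts before A ends → A and C overlap.
D starts before A ends → A and D overlap.
D starts before C ends → C and D overlap.
Overlapping pairs: A & C, A & D, C & D — 3 in total.

3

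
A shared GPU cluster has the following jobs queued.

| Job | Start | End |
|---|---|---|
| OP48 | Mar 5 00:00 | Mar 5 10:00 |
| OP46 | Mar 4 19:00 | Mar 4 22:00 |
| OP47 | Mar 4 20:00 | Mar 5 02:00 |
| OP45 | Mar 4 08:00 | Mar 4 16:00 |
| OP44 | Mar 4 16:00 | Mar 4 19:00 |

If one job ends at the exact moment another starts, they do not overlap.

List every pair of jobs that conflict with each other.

Two intervals overlap when each starts before the other ends.
Sorted by start: OP45, OP44, OP46, OP47, OP48.
OP44 starts exactly when OP45 ends (back-to-back, no overlap), so OP45 has no further overlaps.
OP46 starts exactly when OP44 ends (back-to-back, no overlap), so OP44 has no further overlaps.
OP47 starts before OP46 ends → OP46 and OP47 overlap.
OP48 starts after OP46 ends.
OP48 starts before OP47 ends → OP47 and OP48 overlap.

OP46 & OP47, OP47 & OP48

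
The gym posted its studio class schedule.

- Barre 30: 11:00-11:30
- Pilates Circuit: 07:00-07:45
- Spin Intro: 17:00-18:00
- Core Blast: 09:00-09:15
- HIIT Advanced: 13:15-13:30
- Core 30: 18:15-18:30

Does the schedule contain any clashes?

Sorted by start: Pilates Circuit, Core Blast, Barre 30, HIIT Advanced, Spin Intro, Core 30.
Core Blast starts after Pilates Circuit ends — done with Pilates Circuit.
Barre 30 starts after Core Blast ends — done with Core Blast.
HIIT Advanced starts after Barre 30 ends — done with Barre 30.
Spin Intro starts after HIIT Advanced ends — done with HIIT Advanced.
Core 30 starts after Spin Intro ends.
Every pair is clear; the schedule has no overlaps.

No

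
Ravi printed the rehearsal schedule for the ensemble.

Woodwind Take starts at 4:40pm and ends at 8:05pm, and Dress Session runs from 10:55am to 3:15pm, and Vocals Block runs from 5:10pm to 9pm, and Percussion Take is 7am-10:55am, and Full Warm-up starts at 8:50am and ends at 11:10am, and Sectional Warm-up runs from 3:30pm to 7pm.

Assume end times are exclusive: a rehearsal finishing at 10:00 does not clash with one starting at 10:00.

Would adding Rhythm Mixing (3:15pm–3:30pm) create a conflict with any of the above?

Percussion Take: ends 10:55am at or before Rhythm Mixing starts 3:15pm → clear.
Full Warm-up: ends 11:10am at or before Rhythm Mixing starts 3:15pm → clear.
Dress Session: ends 3:15pm at or before Rhythm Mixing starts 3:15pm → clear.
Sectional Warm-up: starts 3:30pm at or after Rhythm Mixing ends 3:30pm → clear.
Woodwind Take: starts 4:40pm at or after Rhythm Mixing ends 3:30pm → clear.
Vocals Block: starts 5:10pm at or after Rhythm Mixing ends 3:30pm → clear.

No — it doesn't clash with anything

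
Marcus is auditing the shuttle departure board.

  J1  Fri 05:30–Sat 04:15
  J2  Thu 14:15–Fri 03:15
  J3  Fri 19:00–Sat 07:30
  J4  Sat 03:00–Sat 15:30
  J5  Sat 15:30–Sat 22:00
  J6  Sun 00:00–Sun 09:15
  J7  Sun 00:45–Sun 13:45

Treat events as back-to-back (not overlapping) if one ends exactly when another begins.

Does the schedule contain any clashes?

Yes

Sorted by start: J2, J1, J3, J4, J5, J6, J7.
J1 starts after J2 ends; J2 is clear from here.
J3 starts before J1 ends → J1 and J3 overlap.
That's a conflict, so the schedule is not conflict-free.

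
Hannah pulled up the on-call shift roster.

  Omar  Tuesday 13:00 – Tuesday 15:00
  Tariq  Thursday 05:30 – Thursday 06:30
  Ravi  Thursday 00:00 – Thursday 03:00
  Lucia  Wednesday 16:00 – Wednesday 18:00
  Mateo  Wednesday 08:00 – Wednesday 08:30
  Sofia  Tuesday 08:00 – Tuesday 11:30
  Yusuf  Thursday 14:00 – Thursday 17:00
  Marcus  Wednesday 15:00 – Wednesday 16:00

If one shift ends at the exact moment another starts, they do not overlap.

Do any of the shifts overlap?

Sorted by start: Sofia, Omar, Mateo, Marcus, Lucia, Ravi, Tariq, Yusuf.
Omar starts after Sofia ends, so Sofia has no further overlaps.
Mateo starts after Omar ends, so Omar has no further overlaps.
Marcus starts after Mateo ends, so Mateo has no further overlaps.
Lucia starts exactly when Marcus ends (back-to-back, no overlap), so Marcus has no further overlaps.
Ravi starts after Lucia ends, so Lucia has no further overlaps.
Tariq starts after Ravi ends, so Ravi has no further overlaps.
Yusuf starts after Tariq ends.
Every pair is clear; the schedule has no overlaps.

No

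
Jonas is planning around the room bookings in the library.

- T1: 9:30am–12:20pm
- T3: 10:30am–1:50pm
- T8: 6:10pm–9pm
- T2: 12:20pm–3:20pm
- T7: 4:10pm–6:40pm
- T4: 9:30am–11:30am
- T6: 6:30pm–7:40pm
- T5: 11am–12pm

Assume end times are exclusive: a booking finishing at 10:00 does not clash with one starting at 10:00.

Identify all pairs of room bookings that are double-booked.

Sorted by start: T1, T4, T3, T5, T2, T7, T8, T6.
T4 starts before T1 ends → T1 and T4 overlap.
T3 starts before T1 ends → T1 and T3 overlap.
T5 starts before T1 ends → T1 and T5 overlap.
T2 starts exactly when T1 ends (back-to-back, no overlap) — done with T1.
T3 starts before T4 ends → T4 and T3 overlap.
T5 starts before T4 ends → T4 and T5 overlap.
T2 starts after T4 ends — done with T4.
T5 starts before T3 ends → T3 and T5 overlap.
T2 starts before T3 ends → T3 and T2 overlap.
T7 starts after T3 ends — done with T3.
T2 starts after T5 ends — done with T5.
T7 starts after T2 ends — done with T2.
T8 starts before T7 ends → T7 and T8 overlap.
T6 starts before T7 ends → T7 and T6 overlap.
T6 starts before T8 ends → T8 and T6 overlap.

T1 & T3, T1 & T4, T1 & T5, T2 & T3, T3 & T4, T3 & T5, T4 & T5, T6 & T7, T6 & T8, T7 & T8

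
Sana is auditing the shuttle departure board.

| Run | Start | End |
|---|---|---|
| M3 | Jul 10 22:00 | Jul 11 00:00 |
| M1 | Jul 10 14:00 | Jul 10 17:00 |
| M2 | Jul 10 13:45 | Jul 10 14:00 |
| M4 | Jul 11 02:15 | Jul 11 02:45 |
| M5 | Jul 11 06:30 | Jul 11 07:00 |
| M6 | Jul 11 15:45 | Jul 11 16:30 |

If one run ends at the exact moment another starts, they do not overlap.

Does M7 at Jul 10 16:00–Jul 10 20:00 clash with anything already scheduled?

Yes — it overlaps M1

M2: ends Jul 10 14:00 at or before M7 starts Jul 10 16:00 → clear.
M1: starts Jul 10 14:00 before M7 ends Jul 10 20:00, and ends Jul 10 17:00 after M7 starts Jul 10 16:00 → overlap.
M3: starts Jul 10 22:00 at or after M7 ends Jul 10 20:00 → clear.
M4: starts Jul 11 02:15 at or after M7 ends Jul 10 20:00 → clear.
M5: starts Jul 11 06:30 at or after M7 ends Jul 10 20:00 → clear.
M6: starts Jul 11 15:45 at or after M7 ends Jul 10 20:00 → clear.
M7 overlaps M1.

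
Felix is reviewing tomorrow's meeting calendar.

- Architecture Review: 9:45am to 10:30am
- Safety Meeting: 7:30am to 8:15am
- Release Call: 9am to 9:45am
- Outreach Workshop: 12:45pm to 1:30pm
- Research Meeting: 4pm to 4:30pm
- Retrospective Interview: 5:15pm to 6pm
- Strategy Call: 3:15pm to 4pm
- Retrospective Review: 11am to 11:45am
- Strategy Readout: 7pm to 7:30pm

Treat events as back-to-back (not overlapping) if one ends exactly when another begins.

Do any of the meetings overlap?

No

Sorted by start: Safety Meeting, Release Call, Architecture Review, Retrospective Review, Outreach Workshop, Strategy Call, Research Meeting, Retrospective Interview, Strategy Readout.
Release Call starts after Safety Meeting ends — done with Safety Meeting.
Architecture Review starts exactly when Release Call ends (back-to-back, no overlap) — done with Release Call.
Retrospective Review starts after Architecture Review ends — done with Architecture Review.
Outreach Workshop starts after Retrospective Review ends — done with Retrospective Review.
Strategy Call starts after Outreach Workshop ends — done with Outreach Workshop.
Research Meeting starts exactly when Strategy Call ends (back-to-back, no overlap) — done with Strategy Call.
Retrospective Interview starts after Research Meeting ends — done with Research Meeting.
Strategy Readout starts after Retrospective Interview ends.
Every pair is clear; the schedule has no overlaps.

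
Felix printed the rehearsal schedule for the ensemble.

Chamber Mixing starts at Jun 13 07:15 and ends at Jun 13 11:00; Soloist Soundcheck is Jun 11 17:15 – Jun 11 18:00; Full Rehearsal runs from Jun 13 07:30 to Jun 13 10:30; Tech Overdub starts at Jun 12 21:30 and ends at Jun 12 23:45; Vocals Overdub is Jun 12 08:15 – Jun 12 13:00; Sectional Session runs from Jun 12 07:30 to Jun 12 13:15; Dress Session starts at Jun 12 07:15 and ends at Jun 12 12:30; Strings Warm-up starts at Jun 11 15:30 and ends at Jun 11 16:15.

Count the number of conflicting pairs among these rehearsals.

Check each pair: they overlap iff neither finishes before the other starts.
Sorted by start: Strings Warm-up, Soloist Soundcheck, Dress Session, Sectional Session, Vocals Overdub, Tech Overdub, Chamber Mixing, Full Rehearsal.
Soloist Soundcheck starts after Strings Warm-up ends — done with Strings Warm-up.
Dress Session starts after Soloist Soundcheck ends — done with Soloist Soundcheck.
Sectional Session starts before Dress Session ends → Dress Session and Sectional Session overlap.
Vocals Overdub starts before Dress Session ends → Dress Session and Vocals Overdub overlap.
Tech Overdub starts after Dress Session ends — done with Dress Session.
Vocals Overdub starts before Sectional Session ends → Sectional Session and Vocals Overdub overlap.
Tech Overdub starts after Sectional Session ends — done with Sectional Session.
Tech Overdub starts after Vocals Overdub ends — done with Vocals Overdub.
Chamber Mixing starts after Tech Overdub ends — done with Tech Overdub.
Full Rehearsal starts before Chamber Mixing ends → Chamber Mixing and Full Rehearsal overlap.
Overlapping pairs: Chamber Mixing & Full Rehearsal, Dress Session & Sectional Session, Dress Session & Vocals Overdub, Sectional Session & Vocals Overdub — 4 in total.

4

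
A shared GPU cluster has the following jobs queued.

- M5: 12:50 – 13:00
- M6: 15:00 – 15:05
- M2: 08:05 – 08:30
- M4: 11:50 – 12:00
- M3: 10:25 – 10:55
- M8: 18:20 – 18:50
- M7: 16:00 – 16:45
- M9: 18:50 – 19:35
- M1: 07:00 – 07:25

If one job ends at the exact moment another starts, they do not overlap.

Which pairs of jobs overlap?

no conflicts

Two intervals overlap when each starts before the other ends.
Sorted by start: M1, M2, M3, M4, M5, M6, M7, M8, M9.
M2 starts after M1 ends, so M1 has no further overlaps.
M3 starts after M2 ends, so M2 has no further overlaps.
M4 starts after M3 ends, so M3 has no further overlaps.
M5 starts after M4 ends, so M4 has no further overlaps.
M6 starts after M5 ends, so M5 has no further overlaps.
M7 starts after M6 ends, so M6 has no further overlaps.
M8 starts after M7 ends, so M7 has no further overlaps.
M9 starts exactly when M8 ends (back-to-back, no overlap).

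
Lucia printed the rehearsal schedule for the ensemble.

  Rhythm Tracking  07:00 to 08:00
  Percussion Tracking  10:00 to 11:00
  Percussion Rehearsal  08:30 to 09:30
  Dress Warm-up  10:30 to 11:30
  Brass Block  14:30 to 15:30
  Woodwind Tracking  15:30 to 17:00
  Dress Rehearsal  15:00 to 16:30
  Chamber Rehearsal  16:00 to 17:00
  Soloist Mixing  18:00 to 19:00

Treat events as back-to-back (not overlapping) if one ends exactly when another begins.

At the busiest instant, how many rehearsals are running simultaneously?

Walk through starts and ends in time order (an end at T is processed before a start at T):
07:00 start Rhythm Tracking → 1
08:00 end Rhythm Tracking → 0
08:30 start Percussion Rehearsal → 1
09:30 end Percussion Rehearsal → 0
10:00 start Percussion Tracking → 1
10:30 start Dress Warm-up → 2
11:00 end Percussion Tracking → 1
11:30 end Dress Warm-up → 0
14:30 start Brass Block → 1
15:00 start Dress Rehearsal → 2
15:30 end Brass Block → 1
15:30 start Woodwind Tracking → 2
16:00 start Chamber Rehearsal → 3
16:30 end Dress Rehearsal → 2
17:00 end Chamber Rehearsal → 1
17:00 end Woodwind Tracking → 0
18:00 start Soloist Mixing → 1
19:00 end Soloist Mixing → 0
Peak is 3, at 16:00 (Chamber Rehearsal, Dress Rehearsal, Woodwind Tracking).

3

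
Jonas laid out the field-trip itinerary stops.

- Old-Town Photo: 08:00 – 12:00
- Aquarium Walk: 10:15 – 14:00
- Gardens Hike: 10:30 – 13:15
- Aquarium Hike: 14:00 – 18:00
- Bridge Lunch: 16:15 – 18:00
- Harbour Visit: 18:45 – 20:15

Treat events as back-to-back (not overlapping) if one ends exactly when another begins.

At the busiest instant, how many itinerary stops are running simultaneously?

3

Sweep the timeline, counting +1 at each start and −1 at each end (ends before starts at a tie):
08:00 start Old-Town Photo → 1
10:15 start Aquarium Walk → 2
10:30 start Gardens Hike → 3
12:00 end Old-Town Photo → 2
13:15 end Gardens Hike → 1
14:00 end Aquarium Walk → 0
14:00 start Aquarium Hike → 1
16:15 start Bridge Lunch → 2
18:00 end Aquarium Hike → 1
18:00 end Bridge Lunch → 0
18:45 start Harbour Visit → 1
20:15 end Harbour Visit → 0
Peak is 3, at 10:30 (Aquarium Walk, Gardens Hike, Old-Town Photo).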